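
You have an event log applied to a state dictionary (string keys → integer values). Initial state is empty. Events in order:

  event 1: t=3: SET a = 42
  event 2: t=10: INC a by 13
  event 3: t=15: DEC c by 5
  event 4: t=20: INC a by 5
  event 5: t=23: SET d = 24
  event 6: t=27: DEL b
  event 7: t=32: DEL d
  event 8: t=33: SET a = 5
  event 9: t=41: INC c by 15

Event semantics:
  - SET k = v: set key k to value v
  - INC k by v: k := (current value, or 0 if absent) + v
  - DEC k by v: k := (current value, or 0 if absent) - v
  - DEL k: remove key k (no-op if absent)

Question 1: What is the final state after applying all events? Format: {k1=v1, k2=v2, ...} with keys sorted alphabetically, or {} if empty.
  after event 1 (t=3: SET a = 42): {a=42}
  after event 2 (t=10: INC a by 13): {a=55}
  after event 3 (t=15: DEC c by 5): {a=55, c=-5}
  after event 4 (t=20: INC a by 5): {a=60, c=-5}
  after event 5 (t=23: SET d = 24): {a=60, c=-5, d=24}
  after event 6 (t=27: DEL b): {a=60, c=-5, d=24}
  after event 7 (t=32: DEL d): {a=60, c=-5}
  after event 8 (t=33: SET a = 5): {a=5, c=-5}
  after event 9 (t=41: INC c by 15): {a=5, c=10}

Answer: {a=5, c=10}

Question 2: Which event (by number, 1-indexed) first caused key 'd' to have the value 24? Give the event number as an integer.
Looking for first event where d becomes 24:
  event 5: d (absent) -> 24  <-- first match

Answer: 5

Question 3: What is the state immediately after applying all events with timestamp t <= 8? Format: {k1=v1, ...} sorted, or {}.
Apply events with t <= 8 (1 events):
  after event 1 (t=3: SET a = 42): {a=42}

Answer: {a=42}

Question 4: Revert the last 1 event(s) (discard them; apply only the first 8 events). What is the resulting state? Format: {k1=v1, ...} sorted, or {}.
Answer: {a=5, c=-5}

Derivation:
Keep first 8 events (discard last 1):
  after event 1 (t=3: SET a = 42): {a=42}
  after event 2 (t=10: INC a by 13): {a=55}
  after event 3 (t=15: DEC c by 5): {a=55, c=-5}
  after event 4 (t=20: INC a by 5): {a=60, c=-5}
  after event 5 (t=23: SET d = 24): {a=60, c=-5, d=24}
  after event 6 (t=27: DEL b): {a=60, c=-5, d=24}
  after event 7 (t=32: DEL d): {a=60, c=-5}
  after event 8 (t=33: SET a = 5): {a=5, c=-5}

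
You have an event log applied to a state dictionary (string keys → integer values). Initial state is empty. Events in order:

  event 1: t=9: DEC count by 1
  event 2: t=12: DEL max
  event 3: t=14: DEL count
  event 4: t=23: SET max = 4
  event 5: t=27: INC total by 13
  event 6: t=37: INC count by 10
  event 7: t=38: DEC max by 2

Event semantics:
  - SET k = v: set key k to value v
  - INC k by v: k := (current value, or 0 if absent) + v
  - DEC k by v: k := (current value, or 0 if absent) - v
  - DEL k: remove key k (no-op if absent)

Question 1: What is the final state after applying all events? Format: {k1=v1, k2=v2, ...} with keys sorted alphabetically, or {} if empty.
  after event 1 (t=9: DEC count by 1): {count=-1}
  after event 2 (t=12: DEL max): {count=-1}
  after event 3 (t=14: DEL count): {}
  after event 4 (t=23: SET max = 4): {max=4}
  after event 5 (t=27: INC total by 13): {max=4, total=13}
  after event 6 (t=37: INC count by 10): {count=10, max=4, total=13}
  after event 7 (t=38: DEC max by 2): {count=10, max=2, total=13}

Answer: {count=10, max=2, total=13}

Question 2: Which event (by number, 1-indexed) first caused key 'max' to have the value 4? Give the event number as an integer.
Looking for first event where max becomes 4:
  event 4: max (absent) -> 4  <-- first match

Answer: 4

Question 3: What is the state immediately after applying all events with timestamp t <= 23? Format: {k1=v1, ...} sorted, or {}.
Answer: {max=4}

Derivation:
Apply events with t <= 23 (4 events):
  after event 1 (t=9: DEC count by 1): {count=-1}
  after event 2 (t=12: DEL max): {count=-1}
  after event 3 (t=14: DEL count): {}
  after event 4 (t=23: SET max = 4): {max=4}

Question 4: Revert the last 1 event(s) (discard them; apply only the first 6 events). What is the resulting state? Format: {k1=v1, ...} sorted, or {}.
Keep first 6 events (discard last 1):
  after event 1 (t=9: DEC count by 1): {count=-1}
  after event 2 (t=12: DEL max): {count=-1}
  after event 3 (t=14: DEL count): {}
  after event 4 (t=23: SET max = 4): {max=4}
  after event 5 (t=27: INC total by 13): {max=4, total=13}
  after event 6 (t=37: INC count by 10): {count=10, max=4, total=13}

Answer: {count=10, max=4, total=13}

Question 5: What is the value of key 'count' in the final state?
Track key 'count' through all 7 events:
  event 1 (t=9: DEC count by 1): count (absent) -> -1
  event 2 (t=12: DEL max): count unchanged
  event 3 (t=14: DEL count): count -1 -> (absent)
  event 4 (t=23: SET max = 4): count unchanged
  event 5 (t=27: INC total by 13): count unchanged
  event 6 (t=37: INC count by 10): count (absent) -> 10
  event 7 (t=38: DEC max by 2): count unchanged
Final: count = 10

Answer: 10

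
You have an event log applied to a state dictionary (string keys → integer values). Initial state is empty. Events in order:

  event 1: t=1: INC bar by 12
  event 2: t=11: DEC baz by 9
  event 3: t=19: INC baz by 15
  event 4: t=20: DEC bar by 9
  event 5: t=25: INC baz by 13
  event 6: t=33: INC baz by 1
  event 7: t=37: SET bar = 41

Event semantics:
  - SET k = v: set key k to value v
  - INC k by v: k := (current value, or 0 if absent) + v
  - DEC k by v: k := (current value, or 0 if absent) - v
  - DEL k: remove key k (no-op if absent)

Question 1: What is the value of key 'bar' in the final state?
Track key 'bar' through all 7 events:
  event 1 (t=1: INC bar by 12): bar (absent) -> 12
  event 2 (t=11: DEC baz by 9): bar unchanged
  event 3 (t=19: INC baz by 15): bar unchanged
  event 4 (t=20: DEC bar by 9): bar 12 -> 3
  event 5 (t=25: INC baz by 13): bar unchanged
  event 6 (t=33: INC baz by 1): bar unchanged
  event 7 (t=37: SET bar = 41): bar 3 -> 41
Final: bar = 41

Answer: 41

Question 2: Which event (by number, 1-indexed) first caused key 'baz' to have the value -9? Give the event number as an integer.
Answer: 2

Derivation:
Looking for first event where baz becomes -9:
  event 2: baz (absent) -> -9  <-- first match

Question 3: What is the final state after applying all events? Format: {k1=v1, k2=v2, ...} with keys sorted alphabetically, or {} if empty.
Answer: {bar=41, baz=20}

Derivation:
  after event 1 (t=1: INC bar by 12): {bar=12}
  after event 2 (t=11: DEC baz by 9): {bar=12, baz=-9}
  after event 3 (t=19: INC baz by 15): {bar=12, baz=6}
  after event 4 (t=20: DEC bar by 9): {bar=3, baz=6}
  after event 5 (t=25: INC baz by 13): {bar=3, baz=19}
  after event 6 (t=33: INC baz by 1): {bar=3, baz=20}
  after event 7 (t=37: SET bar = 41): {bar=41, baz=20}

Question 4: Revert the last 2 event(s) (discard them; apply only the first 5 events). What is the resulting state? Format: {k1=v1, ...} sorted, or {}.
Keep first 5 events (discard last 2):
  after event 1 (t=1: INC bar by 12): {bar=12}
  after event 2 (t=11: DEC baz by 9): {bar=12, baz=-9}
  after event 3 (t=19: INC baz by 15): {bar=12, baz=6}
  after event 4 (t=20: DEC bar by 9): {bar=3, baz=6}
  after event 5 (t=25: INC baz by 13): {bar=3, baz=19}

Answer: {bar=3, baz=19}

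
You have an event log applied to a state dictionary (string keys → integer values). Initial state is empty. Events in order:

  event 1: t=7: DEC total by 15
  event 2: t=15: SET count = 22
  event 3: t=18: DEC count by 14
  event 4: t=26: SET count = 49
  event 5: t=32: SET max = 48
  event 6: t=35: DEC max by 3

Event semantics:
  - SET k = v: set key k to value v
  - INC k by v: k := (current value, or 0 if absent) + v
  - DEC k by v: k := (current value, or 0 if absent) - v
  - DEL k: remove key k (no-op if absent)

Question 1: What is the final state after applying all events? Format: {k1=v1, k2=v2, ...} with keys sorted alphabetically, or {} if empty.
Answer: {count=49, max=45, total=-15}

Derivation:
  after event 1 (t=7: DEC total by 15): {total=-15}
  after event 2 (t=15: SET count = 22): {count=22, total=-15}
  after event 3 (t=18: DEC count by 14): {count=8, total=-15}
  after event 4 (t=26: SET count = 49): {count=49, total=-15}
  after event 5 (t=32: SET max = 48): {count=49, max=48, total=-15}
  after event 6 (t=35: DEC max by 3): {count=49, max=45, total=-15}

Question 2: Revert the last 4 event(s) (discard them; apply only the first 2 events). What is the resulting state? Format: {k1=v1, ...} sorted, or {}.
Answer: {count=22, total=-15}

Derivation:
Keep first 2 events (discard last 4):
  after event 1 (t=7: DEC total by 15): {total=-15}
  after event 2 (t=15: SET count = 22): {count=22, total=-15}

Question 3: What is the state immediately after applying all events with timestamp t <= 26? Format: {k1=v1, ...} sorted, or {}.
Apply events with t <= 26 (4 events):
  after event 1 (t=7: DEC total by 15): {total=-15}
  after event 2 (t=15: SET count = 22): {count=22, total=-15}
  after event 3 (t=18: DEC count by 14): {count=8, total=-15}
  after event 4 (t=26: SET count = 49): {count=49, total=-15}

Answer: {count=49, total=-15}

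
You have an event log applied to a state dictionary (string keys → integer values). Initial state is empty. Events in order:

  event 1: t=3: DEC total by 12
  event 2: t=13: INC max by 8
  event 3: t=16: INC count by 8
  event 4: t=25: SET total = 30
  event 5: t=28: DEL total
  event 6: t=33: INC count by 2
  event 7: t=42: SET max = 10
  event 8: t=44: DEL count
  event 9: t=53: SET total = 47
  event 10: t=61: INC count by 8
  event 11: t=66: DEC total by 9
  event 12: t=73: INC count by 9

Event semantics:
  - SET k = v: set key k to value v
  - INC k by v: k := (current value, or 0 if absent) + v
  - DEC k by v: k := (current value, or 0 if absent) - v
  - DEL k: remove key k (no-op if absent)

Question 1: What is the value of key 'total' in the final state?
Answer: 38

Derivation:
Track key 'total' through all 12 events:
  event 1 (t=3: DEC total by 12): total (absent) -> -12
  event 2 (t=13: INC max by 8): total unchanged
  event 3 (t=16: INC count by 8): total unchanged
  event 4 (t=25: SET total = 30): total -12 -> 30
  event 5 (t=28: DEL total): total 30 -> (absent)
  event 6 (t=33: INC count by 2): total unchanged
  event 7 (t=42: SET max = 10): total unchanged
  event 8 (t=44: DEL count): total unchanged
  event 9 (t=53: SET total = 47): total (absent) -> 47
  event 10 (t=61: INC count by 8): total unchanged
  event 11 (t=66: DEC total by 9): total 47 -> 38
  event 12 (t=73: INC count by 9): total unchanged
Final: total = 38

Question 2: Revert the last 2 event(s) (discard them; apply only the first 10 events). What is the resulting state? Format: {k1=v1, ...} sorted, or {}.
Answer: {count=8, max=10, total=47}

Derivation:
Keep first 10 events (discard last 2):
  after event 1 (t=3: DEC total by 12): {total=-12}
  after event 2 (t=13: INC max by 8): {max=8, total=-12}
  after event 3 (t=16: INC count by 8): {count=8, max=8, total=-12}
  after event 4 (t=25: SET total = 30): {count=8, max=8, total=30}
  after event 5 (t=28: DEL total): {count=8, max=8}
  after event 6 (t=33: INC count by 2): {count=10, max=8}
  after event 7 (t=42: SET max = 10): {count=10, max=10}
  after event 8 (t=44: DEL count): {max=10}
  after event 9 (t=53: SET total = 47): {max=10, total=47}
  after event 10 (t=61: INC count by 8): {count=8, max=10, total=47}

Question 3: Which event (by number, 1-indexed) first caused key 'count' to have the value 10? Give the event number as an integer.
Answer: 6

Derivation:
Looking for first event where count becomes 10:
  event 3: count = 8
  event 4: count = 8
  event 5: count = 8
  event 6: count 8 -> 10  <-- first match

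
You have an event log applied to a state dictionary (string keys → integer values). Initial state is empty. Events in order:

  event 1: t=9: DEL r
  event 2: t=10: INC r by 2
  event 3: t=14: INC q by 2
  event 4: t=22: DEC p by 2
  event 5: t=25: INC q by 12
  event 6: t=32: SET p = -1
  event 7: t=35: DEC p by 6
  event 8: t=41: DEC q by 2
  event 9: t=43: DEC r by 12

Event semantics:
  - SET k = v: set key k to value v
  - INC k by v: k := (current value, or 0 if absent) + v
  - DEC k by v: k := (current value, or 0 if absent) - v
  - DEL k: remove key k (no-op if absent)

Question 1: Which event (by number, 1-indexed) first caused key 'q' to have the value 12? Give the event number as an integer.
Looking for first event where q becomes 12:
  event 3: q = 2
  event 4: q = 2
  event 5: q = 14
  event 6: q = 14
  event 7: q = 14
  event 8: q 14 -> 12  <-- first match

Answer: 8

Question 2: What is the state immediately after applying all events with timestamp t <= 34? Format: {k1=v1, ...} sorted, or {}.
Answer: {p=-1, q=14, r=2}

Derivation:
Apply events with t <= 34 (6 events):
  after event 1 (t=9: DEL r): {}
  after event 2 (t=10: INC r by 2): {r=2}
  after event 3 (t=14: INC q by 2): {q=2, r=2}
  after event 4 (t=22: DEC p by 2): {p=-2, q=2, r=2}
  after event 5 (t=25: INC q by 12): {p=-2, q=14, r=2}
  after event 6 (t=32: SET p = -1): {p=-1, q=14, r=2}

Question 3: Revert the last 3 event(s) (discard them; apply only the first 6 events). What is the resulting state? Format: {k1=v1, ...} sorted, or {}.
Keep first 6 events (discard last 3):
  after event 1 (t=9: DEL r): {}
  after event 2 (t=10: INC r by 2): {r=2}
  after event 3 (t=14: INC q by 2): {q=2, r=2}
  after event 4 (t=22: DEC p by 2): {p=-2, q=2, r=2}
  after event 5 (t=25: INC q by 12): {p=-2, q=14, r=2}
  after event 6 (t=32: SET p = -1): {p=-1, q=14, r=2}

Answer: {p=-1, q=14, r=2}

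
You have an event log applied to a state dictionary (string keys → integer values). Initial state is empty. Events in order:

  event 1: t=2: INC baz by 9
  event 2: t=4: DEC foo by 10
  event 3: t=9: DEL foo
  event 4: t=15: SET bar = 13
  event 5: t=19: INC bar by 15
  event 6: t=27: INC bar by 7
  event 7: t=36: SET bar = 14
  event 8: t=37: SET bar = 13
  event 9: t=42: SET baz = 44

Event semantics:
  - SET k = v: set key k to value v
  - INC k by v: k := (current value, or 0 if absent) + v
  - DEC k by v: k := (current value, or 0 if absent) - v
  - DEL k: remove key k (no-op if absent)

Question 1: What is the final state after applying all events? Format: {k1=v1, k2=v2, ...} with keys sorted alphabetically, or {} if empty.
  after event 1 (t=2: INC baz by 9): {baz=9}
  after event 2 (t=4: DEC foo by 10): {baz=9, foo=-10}
  after event 3 (t=9: DEL foo): {baz=9}
  after event 4 (t=15: SET bar = 13): {bar=13, baz=9}
  after event 5 (t=19: INC bar by 15): {bar=28, baz=9}
  after event 6 (t=27: INC bar by 7): {bar=35, baz=9}
  after event 7 (t=36: SET bar = 14): {bar=14, baz=9}
  after event 8 (t=37: SET bar = 13): {bar=13, baz=9}
  after event 9 (t=42: SET baz = 44): {bar=13, baz=44}

Answer: {bar=13, baz=44}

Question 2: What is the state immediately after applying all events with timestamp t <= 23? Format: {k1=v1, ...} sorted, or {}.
Answer: {bar=28, baz=9}

Derivation:
Apply events with t <= 23 (5 events):
  after event 1 (t=2: INC baz by 9): {baz=9}
  after event 2 (t=4: DEC foo by 10): {baz=9, foo=-10}
  after event 3 (t=9: DEL foo): {baz=9}
  after event 4 (t=15: SET bar = 13): {bar=13, baz=9}
  after event 5 (t=19: INC bar by 15): {bar=28, baz=9}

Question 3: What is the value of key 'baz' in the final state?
Answer: 44

Derivation:
Track key 'baz' through all 9 events:
  event 1 (t=2: INC baz by 9): baz (absent) -> 9
  event 2 (t=4: DEC foo by 10): baz unchanged
  event 3 (t=9: DEL foo): baz unchanged
  event 4 (t=15: SET bar = 13): baz unchanged
  event 5 (t=19: INC bar by 15): baz unchanged
  event 6 (t=27: INC bar by 7): baz unchanged
  event 7 (t=36: SET bar = 14): baz unchanged
  event 8 (t=37: SET bar = 13): baz unchanged
  event 9 (t=42: SET baz = 44): baz 9 -> 44
Final: baz = 44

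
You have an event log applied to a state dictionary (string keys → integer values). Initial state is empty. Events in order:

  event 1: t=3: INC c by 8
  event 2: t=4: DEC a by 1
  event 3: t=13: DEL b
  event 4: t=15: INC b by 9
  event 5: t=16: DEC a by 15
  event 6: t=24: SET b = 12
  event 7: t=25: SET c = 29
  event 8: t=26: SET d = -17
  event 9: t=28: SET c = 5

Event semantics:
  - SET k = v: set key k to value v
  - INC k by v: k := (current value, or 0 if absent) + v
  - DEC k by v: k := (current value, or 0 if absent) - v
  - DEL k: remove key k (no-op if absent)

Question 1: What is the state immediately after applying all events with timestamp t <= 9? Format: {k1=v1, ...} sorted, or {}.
Apply events with t <= 9 (2 events):
  after event 1 (t=3: INC c by 8): {c=8}
  after event 2 (t=4: DEC a by 1): {a=-1, c=8}

Answer: {a=-1, c=8}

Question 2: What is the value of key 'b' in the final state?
Answer: 12

Derivation:
Track key 'b' through all 9 events:
  event 1 (t=3: INC c by 8): b unchanged
  event 2 (t=4: DEC a by 1): b unchanged
  event 3 (t=13: DEL b): b (absent) -> (absent)
  event 4 (t=15: INC b by 9): b (absent) -> 9
  event 5 (t=16: DEC a by 15): b unchanged
  event 6 (t=24: SET b = 12): b 9 -> 12
  event 7 (t=25: SET c = 29): b unchanged
  event 8 (t=26: SET d = -17): b unchanged
  event 9 (t=28: SET c = 5): b unchanged
Final: b = 12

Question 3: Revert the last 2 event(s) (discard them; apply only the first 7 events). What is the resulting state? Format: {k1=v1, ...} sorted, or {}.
Answer: {a=-16, b=12, c=29}

Derivation:
Keep first 7 events (discard last 2):
  after event 1 (t=3: INC c by 8): {c=8}
  after event 2 (t=4: DEC a by 1): {a=-1, c=8}
  after event 3 (t=13: DEL b): {a=-1, c=8}
  after event 4 (t=15: INC b by 9): {a=-1, b=9, c=8}
  after event 5 (t=16: DEC a by 15): {a=-16, b=9, c=8}
  after event 6 (t=24: SET b = 12): {a=-16, b=12, c=8}
  after event 7 (t=25: SET c = 29): {a=-16, b=12, c=29}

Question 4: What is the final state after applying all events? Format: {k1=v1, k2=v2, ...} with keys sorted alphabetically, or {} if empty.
Answer: {a=-16, b=12, c=5, d=-17}

Derivation:
  after event 1 (t=3: INC c by 8): {c=8}
  after event 2 (t=4: DEC a by 1): {a=-1, c=8}
  after event 3 (t=13: DEL b): {a=-1, c=8}
  after event 4 (t=15: INC b by 9): {a=-1, b=9, c=8}
  after event 5 (t=16: DEC a by 15): {a=-16, b=9, c=8}
  after event 6 (t=24: SET b = 12): {a=-16, b=12, c=8}
  after event 7 (t=25: SET c = 29): {a=-16, b=12, c=29}
  after event 8 (t=26: SET d = -17): {a=-16, b=12, c=29, d=-17}
  after event 9 (t=28: SET c = 5): {a=-16, b=12, c=5, d=-17}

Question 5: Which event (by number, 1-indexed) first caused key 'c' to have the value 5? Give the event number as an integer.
Looking for first event where c becomes 5:
  event 1: c = 8
  event 2: c = 8
  event 3: c = 8
  event 4: c = 8
  event 5: c = 8
  event 6: c = 8
  event 7: c = 29
  event 8: c = 29
  event 9: c 29 -> 5  <-- first match

Answer: 9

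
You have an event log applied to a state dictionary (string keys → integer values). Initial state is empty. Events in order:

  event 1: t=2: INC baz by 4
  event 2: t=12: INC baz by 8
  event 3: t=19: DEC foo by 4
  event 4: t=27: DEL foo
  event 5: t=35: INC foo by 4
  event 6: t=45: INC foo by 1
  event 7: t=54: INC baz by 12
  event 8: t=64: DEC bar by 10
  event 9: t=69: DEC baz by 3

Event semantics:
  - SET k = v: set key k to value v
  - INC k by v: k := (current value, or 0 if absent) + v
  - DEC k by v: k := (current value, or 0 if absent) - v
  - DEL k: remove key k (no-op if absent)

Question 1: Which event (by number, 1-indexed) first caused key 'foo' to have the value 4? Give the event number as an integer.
Answer: 5

Derivation:
Looking for first event where foo becomes 4:
  event 3: foo = -4
  event 4: foo = (absent)
  event 5: foo (absent) -> 4  <-- first match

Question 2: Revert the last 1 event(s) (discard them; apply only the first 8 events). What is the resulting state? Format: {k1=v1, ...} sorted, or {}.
Keep first 8 events (discard last 1):
  after event 1 (t=2: INC baz by 4): {baz=4}
  after event 2 (t=12: INC baz by 8): {baz=12}
  after event 3 (t=19: DEC foo by 4): {baz=12, foo=-4}
  after event 4 (t=27: DEL foo): {baz=12}
  after event 5 (t=35: INC foo by 4): {baz=12, foo=4}
  after event 6 (t=45: INC foo by 1): {baz=12, foo=5}
  after event 7 (t=54: INC baz by 12): {baz=24, foo=5}
  after event 8 (t=64: DEC bar by 10): {bar=-10, baz=24, foo=5}

Answer: {bar=-10, baz=24, foo=5}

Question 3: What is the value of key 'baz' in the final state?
Track key 'baz' through all 9 events:
  event 1 (t=2: INC baz by 4): baz (absent) -> 4
  event 2 (t=12: INC baz by 8): baz 4 -> 12
  event 3 (t=19: DEC foo by 4): baz unchanged
  event 4 (t=27: DEL foo): baz unchanged
  event 5 (t=35: INC foo by 4): baz unchanged
  event 6 (t=45: INC foo by 1): baz unchanged
  event 7 (t=54: INC baz by 12): baz 12 -> 24
  event 8 (t=64: DEC bar by 10): baz unchanged
  event 9 (t=69: DEC baz by 3): baz 24 -> 21
Final: baz = 21

Answer: 21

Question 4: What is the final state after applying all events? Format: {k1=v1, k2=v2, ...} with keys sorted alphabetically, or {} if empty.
  after event 1 (t=2: INC baz by 4): {baz=4}
  after event 2 (t=12: INC baz by 8): {baz=12}
  after event 3 (t=19: DEC foo by 4): {baz=12, foo=-4}
  after event 4 (t=27: DEL foo): {baz=12}
  after event 5 (t=35: INC foo by 4): {baz=12, foo=4}
  after event 6 (t=45: INC foo by 1): {baz=12, foo=5}
  after event 7 (t=54: INC baz by 12): {baz=24, foo=5}
  after event 8 (t=64: DEC bar by 10): {bar=-10, baz=24, foo=5}
  after event 9 (t=69: DEC baz by 3): {bar=-10, baz=21, foo=5}

Answer: {bar=-10, baz=21, foo=5}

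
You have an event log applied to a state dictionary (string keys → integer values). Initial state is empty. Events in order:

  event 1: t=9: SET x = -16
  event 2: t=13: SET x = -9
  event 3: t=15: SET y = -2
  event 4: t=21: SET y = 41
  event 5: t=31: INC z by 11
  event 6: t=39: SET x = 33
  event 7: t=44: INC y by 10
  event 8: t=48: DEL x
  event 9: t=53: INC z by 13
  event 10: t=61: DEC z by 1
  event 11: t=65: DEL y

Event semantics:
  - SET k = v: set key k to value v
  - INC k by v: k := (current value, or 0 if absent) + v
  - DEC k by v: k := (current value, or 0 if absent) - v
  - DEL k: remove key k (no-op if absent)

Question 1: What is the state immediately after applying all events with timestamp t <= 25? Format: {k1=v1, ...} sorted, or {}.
Answer: {x=-9, y=41}

Derivation:
Apply events with t <= 25 (4 events):
  after event 1 (t=9: SET x = -16): {x=-16}
  after event 2 (t=13: SET x = -9): {x=-9}
  after event 3 (t=15: SET y = -2): {x=-9, y=-2}
  after event 4 (t=21: SET y = 41): {x=-9, y=41}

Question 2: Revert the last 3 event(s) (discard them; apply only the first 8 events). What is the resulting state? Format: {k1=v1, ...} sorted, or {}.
Answer: {y=51, z=11}

Derivation:
Keep first 8 events (discard last 3):
  after event 1 (t=9: SET x = -16): {x=-16}
  after event 2 (t=13: SET x = -9): {x=-9}
  after event 3 (t=15: SET y = -2): {x=-9, y=-2}
  after event 4 (t=21: SET y = 41): {x=-9, y=41}
  after event 5 (t=31: INC z by 11): {x=-9, y=41, z=11}
  after event 6 (t=39: SET x = 33): {x=33, y=41, z=11}
  after event 7 (t=44: INC y by 10): {x=33, y=51, z=11}
  after event 8 (t=48: DEL x): {y=51, z=11}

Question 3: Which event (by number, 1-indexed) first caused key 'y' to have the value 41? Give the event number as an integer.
Answer: 4

Derivation:
Looking for first event where y becomes 41:
  event 3: y = -2
  event 4: y -2 -> 41  <-- first match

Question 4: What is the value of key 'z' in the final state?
Track key 'z' through all 11 events:
  event 1 (t=9: SET x = -16): z unchanged
  event 2 (t=13: SET x = -9): z unchanged
  event 3 (t=15: SET y = -2): z unchanged
  event 4 (t=21: SET y = 41): z unchanged
  event 5 (t=31: INC z by 11): z (absent) -> 11
  event 6 (t=39: SET x = 33): z unchanged
  event 7 (t=44: INC y by 10): z unchanged
  event 8 (t=48: DEL x): z unchanged
  event 9 (t=53: INC z by 13): z 11 -> 24
  event 10 (t=61: DEC z by 1): z 24 -> 23
  event 11 (t=65: DEL y): z unchanged
Final: z = 23

Answer: 23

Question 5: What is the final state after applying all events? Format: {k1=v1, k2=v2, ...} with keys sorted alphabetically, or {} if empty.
  after event 1 (t=9: SET x = -16): {x=-16}
  after event 2 (t=13: SET x = -9): {x=-9}
  after event 3 (t=15: SET y = -2): {x=-9, y=-2}
  after event 4 (t=21: SET y = 41): {x=-9, y=41}
  after event 5 (t=31: INC z by 11): {x=-9, y=41, z=11}
  after event 6 (t=39: SET x = 33): {x=33, y=41, z=11}
  after event 7 (t=44: INC y by 10): {x=33, y=51, z=11}
  after event 8 (t=48: DEL x): {y=51, z=11}
  after event 9 (t=53: INC z by 13): {y=51, z=24}
  after event 10 (t=61: DEC z by 1): {y=51, z=23}
  after event 11 (t=65: DEL y): {z=23}

Answer: {z=23}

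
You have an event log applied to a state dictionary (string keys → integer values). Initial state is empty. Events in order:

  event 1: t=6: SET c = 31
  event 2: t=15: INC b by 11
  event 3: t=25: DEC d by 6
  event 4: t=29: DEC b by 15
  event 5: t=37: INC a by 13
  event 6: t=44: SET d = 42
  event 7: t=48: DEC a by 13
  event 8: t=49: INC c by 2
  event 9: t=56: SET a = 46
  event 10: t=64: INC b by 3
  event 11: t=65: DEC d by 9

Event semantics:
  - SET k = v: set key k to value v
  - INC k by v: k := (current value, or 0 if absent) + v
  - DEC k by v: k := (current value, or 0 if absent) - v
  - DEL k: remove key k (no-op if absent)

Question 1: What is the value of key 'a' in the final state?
Answer: 46

Derivation:
Track key 'a' through all 11 events:
  event 1 (t=6: SET c = 31): a unchanged
  event 2 (t=15: INC b by 11): a unchanged
  event 3 (t=25: DEC d by 6): a unchanged
  event 4 (t=29: DEC b by 15): a unchanged
  event 5 (t=37: INC a by 13): a (absent) -> 13
  event 6 (t=44: SET d = 42): a unchanged
  event 7 (t=48: DEC a by 13): a 13 -> 0
  event 8 (t=49: INC c by 2): a unchanged
  event 9 (t=56: SET a = 46): a 0 -> 46
  event 10 (t=64: INC b by 3): a unchanged
  event 11 (t=65: DEC d by 9): a unchanged
Final: a = 46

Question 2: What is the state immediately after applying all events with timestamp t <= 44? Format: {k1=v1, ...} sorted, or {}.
Answer: {a=13, b=-4, c=31, d=42}

Derivation:
Apply events with t <= 44 (6 events):
  after event 1 (t=6: SET c = 31): {c=31}
  after event 2 (t=15: INC b by 11): {b=11, c=31}
  after event 3 (t=25: DEC d by 6): {b=11, c=31, d=-6}
  after event 4 (t=29: DEC b by 15): {b=-4, c=31, d=-6}
  after event 5 (t=37: INC a by 13): {a=13, b=-4, c=31, d=-6}
  after event 6 (t=44: SET d = 42): {a=13, b=-4, c=31, d=42}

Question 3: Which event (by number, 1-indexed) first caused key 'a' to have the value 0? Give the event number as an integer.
Looking for first event where a becomes 0:
  event 5: a = 13
  event 6: a = 13
  event 7: a 13 -> 0  <-- first match

Answer: 7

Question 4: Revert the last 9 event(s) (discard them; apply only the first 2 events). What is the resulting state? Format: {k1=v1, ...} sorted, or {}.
Answer: {b=11, c=31}

Derivation:
Keep first 2 events (discard last 9):
  after event 1 (t=6: SET c = 31): {c=31}
  after event 2 (t=15: INC b by 11): {b=11, c=31}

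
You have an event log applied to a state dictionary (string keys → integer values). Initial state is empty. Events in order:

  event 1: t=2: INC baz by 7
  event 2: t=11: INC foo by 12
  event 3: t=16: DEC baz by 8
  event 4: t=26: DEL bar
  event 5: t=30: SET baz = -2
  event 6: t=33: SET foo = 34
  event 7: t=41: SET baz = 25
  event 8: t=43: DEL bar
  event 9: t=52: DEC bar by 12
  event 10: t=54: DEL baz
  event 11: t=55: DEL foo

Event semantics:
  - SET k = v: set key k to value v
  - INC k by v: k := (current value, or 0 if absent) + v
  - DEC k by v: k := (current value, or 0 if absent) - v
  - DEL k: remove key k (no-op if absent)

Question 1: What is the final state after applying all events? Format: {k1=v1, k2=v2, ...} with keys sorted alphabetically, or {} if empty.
Answer: {bar=-12}

Derivation:
  after event 1 (t=2: INC baz by 7): {baz=7}
  after event 2 (t=11: INC foo by 12): {baz=7, foo=12}
  after event 3 (t=16: DEC baz by 8): {baz=-1, foo=12}
  after event 4 (t=26: DEL bar): {baz=-1, foo=12}
  after event 5 (t=30: SET baz = -2): {baz=-2, foo=12}
  after event 6 (t=33: SET foo = 34): {baz=-2, foo=34}
  after event 7 (t=41: SET baz = 25): {baz=25, foo=34}
  after event 8 (t=43: DEL bar): {baz=25, foo=34}
  after event 9 (t=52: DEC bar by 12): {bar=-12, baz=25, foo=34}
  after event 10 (t=54: DEL baz): {bar=-12, foo=34}
  after event 11 (t=55: DEL foo): {bar=-12}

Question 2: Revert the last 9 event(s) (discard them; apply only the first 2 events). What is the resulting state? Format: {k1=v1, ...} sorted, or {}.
Answer: {baz=7, foo=12}

Derivation:
Keep first 2 events (discard last 9):
  after event 1 (t=2: INC baz by 7): {baz=7}
  after event 2 (t=11: INC foo by 12): {baz=7, foo=12}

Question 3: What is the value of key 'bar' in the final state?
Track key 'bar' through all 11 events:
  event 1 (t=2: INC baz by 7): bar unchanged
  event 2 (t=11: INC foo by 12): bar unchanged
  event 3 (t=16: DEC baz by 8): bar unchanged
  event 4 (t=26: DEL bar): bar (absent) -> (absent)
  event 5 (t=30: SET baz = -2): bar unchanged
  event 6 (t=33: SET foo = 34): bar unchanged
  event 7 (t=41: SET baz = 25): bar unchanged
  event 8 (t=43: DEL bar): bar (absent) -> (absent)
  event 9 (t=52: DEC bar by 12): bar (absent) -> -12
  event 10 (t=54: DEL baz): bar unchanged
  event 11 (t=55: DEL foo): bar unchanged
Final: bar = -12

Answer: -12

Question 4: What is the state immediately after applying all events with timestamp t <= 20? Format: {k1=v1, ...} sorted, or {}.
Apply events with t <= 20 (3 events):
  after event 1 (t=2: INC baz by 7): {baz=7}
  after event 2 (t=11: INC foo by 12): {baz=7, foo=12}
  after event 3 (t=16: DEC baz by 8): {baz=-1, foo=12}

Answer: {baz=-1, foo=12}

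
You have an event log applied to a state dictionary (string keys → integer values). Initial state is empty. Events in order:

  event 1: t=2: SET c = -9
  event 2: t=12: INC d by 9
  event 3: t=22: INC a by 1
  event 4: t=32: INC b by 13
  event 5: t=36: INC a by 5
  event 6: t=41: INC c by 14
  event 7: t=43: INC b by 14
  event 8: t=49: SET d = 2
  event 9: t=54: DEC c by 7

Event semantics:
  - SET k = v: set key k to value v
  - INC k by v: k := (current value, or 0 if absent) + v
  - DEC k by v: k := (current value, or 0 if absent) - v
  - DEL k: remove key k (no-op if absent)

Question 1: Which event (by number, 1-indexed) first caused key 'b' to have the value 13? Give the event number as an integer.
Looking for first event where b becomes 13:
  event 4: b (absent) -> 13  <-- first match

Answer: 4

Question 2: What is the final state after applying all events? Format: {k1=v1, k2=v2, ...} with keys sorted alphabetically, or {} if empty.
Answer: {a=6, b=27, c=-2, d=2}

Derivation:
  after event 1 (t=2: SET c = -9): {c=-9}
  after event 2 (t=12: INC d by 9): {c=-9, d=9}
  after event 3 (t=22: INC a by 1): {a=1, c=-9, d=9}
  after event 4 (t=32: INC b by 13): {a=1, b=13, c=-9, d=9}
  after event 5 (t=36: INC a by 5): {a=6, b=13, c=-9, d=9}
  after event 6 (t=41: INC c by 14): {a=6, b=13, c=5, d=9}
  after event 7 (t=43: INC b by 14): {a=6, b=27, c=5, d=9}
  after event 8 (t=49: SET d = 2): {a=6, b=27, c=5, d=2}
  after event 9 (t=54: DEC c by 7): {a=6, b=27, c=-2, d=2}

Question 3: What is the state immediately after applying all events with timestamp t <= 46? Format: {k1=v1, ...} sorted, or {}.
Apply events with t <= 46 (7 events):
  after event 1 (t=2: SET c = -9): {c=-9}
  after event 2 (t=12: INC d by 9): {c=-9, d=9}
  after event 3 (t=22: INC a by 1): {a=1, c=-9, d=9}
  after event 4 (t=32: INC b by 13): {a=1, b=13, c=-9, d=9}
  after event 5 (t=36: INC a by 5): {a=6, b=13, c=-9, d=9}
  after event 6 (t=41: INC c by 14): {a=6, b=13, c=5, d=9}
  after event 7 (t=43: INC b by 14): {a=6, b=27, c=5, d=9}

Answer: {a=6, b=27, c=5, d=9}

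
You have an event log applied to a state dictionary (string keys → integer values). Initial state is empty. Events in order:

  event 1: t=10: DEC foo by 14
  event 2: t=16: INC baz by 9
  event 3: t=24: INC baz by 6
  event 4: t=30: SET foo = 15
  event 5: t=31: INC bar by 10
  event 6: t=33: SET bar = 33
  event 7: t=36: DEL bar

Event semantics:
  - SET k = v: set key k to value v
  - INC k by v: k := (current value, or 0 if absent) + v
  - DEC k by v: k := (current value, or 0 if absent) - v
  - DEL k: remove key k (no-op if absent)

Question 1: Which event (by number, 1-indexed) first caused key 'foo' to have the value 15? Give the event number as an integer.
Looking for first event where foo becomes 15:
  event 1: foo = -14
  event 2: foo = -14
  event 3: foo = -14
  event 4: foo -14 -> 15  <-- first match

Answer: 4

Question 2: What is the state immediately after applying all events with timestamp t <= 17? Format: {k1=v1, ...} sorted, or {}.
Apply events with t <= 17 (2 events):
  after event 1 (t=10: DEC foo by 14): {foo=-14}
  after event 2 (t=16: INC baz by 9): {baz=9, foo=-14}

Answer: {baz=9, foo=-14}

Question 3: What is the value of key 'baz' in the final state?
Track key 'baz' through all 7 events:
  event 1 (t=10: DEC foo by 14): baz unchanged
  event 2 (t=16: INC baz by 9): baz (absent) -> 9
  event 3 (t=24: INC baz by 6): baz 9 -> 15
  event 4 (t=30: SET foo = 15): baz unchanged
  event 5 (t=31: INC bar by 10): baz unchanged
  event 6 (t=33: SET bar = 33): baz unchanged
  event 7 (t=36: DEL bar): baz unchanged
Final: baz = 15

Answer: 15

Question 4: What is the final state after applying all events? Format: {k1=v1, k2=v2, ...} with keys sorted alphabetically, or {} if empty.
Answer: {baz=15, foo=15}

Derivation:
  after event 1 (t=10: DEC foo by 14): {foo=-14}
  after event 2 (t=16: INC baz by 9): {baz=9, foo=-14}
  after event 3 (t=24: INC baz by 6): {baz=15, foo=-14}
  after event 4 (t=30: SET foo = 15): {baz=15, foo=15}
  after event 5 (t=31: INC bar by 10): {bar=10, baz=15, foo=15}
  after event 6 (t=33: SET bar = 33): {bar=33, baz=15, foo=15}
  after event 7 (t=36: DEL bar): {baz=15, foo=15}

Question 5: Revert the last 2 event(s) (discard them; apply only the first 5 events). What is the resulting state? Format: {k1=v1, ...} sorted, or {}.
Keep first 5 events (discard last 2):
  after event 1 (t=10: DEC foo by 14): {foo=-14}
  after event 2 (t=16: INC baz by 9): {baz=9, foo=-14}
  after event 3 (t=24: INC baz by 6): {baz=15, foo=-14}
  after event 4 (t=30: SET foo = 15): {baz=15, foo=15}
  after event 5 (t=31: INC bar by 10): {bar=10, baz=15, foo=15}

Answer: {bar=10, baz=15, foo=15}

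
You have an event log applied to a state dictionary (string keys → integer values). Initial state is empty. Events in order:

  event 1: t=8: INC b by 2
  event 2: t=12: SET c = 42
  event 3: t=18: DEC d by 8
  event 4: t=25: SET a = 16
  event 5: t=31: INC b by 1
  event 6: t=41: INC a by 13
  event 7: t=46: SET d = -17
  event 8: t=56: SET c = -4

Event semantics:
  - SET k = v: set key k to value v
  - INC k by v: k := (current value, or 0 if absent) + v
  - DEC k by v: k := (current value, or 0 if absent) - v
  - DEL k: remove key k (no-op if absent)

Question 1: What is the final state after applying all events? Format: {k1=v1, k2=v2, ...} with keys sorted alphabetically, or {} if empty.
  after event 1 (t=8: INC b by 2): {b=2}
  after event 2 (t=12: SET c = 42): {b=2, c=42}
  after event 3 (t=18: DEC d by 8): {b=2, c=42, d=-8}
  after event 4 (t=25: SET a = 16): {a=16, b=2, c=42, d=-8}
  after event 5 (t=31: INC b by 1): {a=16, b=3, c=42, d=-8}
  after event 6 (t=41: INC a by 13): {a=29, b=3, c=42, d=-8}
  after event 7 (t=46: SET d = -17): {a=29, b=3, c=42, d=-17}
  after event 8 (t=56: SET c = -4): {a=29, b=3, c=-4, d=-17}

Answer: {a=29, b=3, c=-4, d=-17}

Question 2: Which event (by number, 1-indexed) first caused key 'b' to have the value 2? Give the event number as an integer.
Answer: 1

Derivation:
Looking for first event where b becomes 2:
  event 1: b (absent) -> 2  <-- first match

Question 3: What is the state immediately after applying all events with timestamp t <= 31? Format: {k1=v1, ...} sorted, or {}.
Apply events with t <= 31 (5 events):
  after event 1 (t=8: INC b by 2): {b=2}
  after event 2 (t=12: SET c = 42): {b=2, c=42}
  after event 3 (t=18: DEC d by 8): {b=2, c=42, d=-8}
  after event 4 (t=25: SET a = 16): {a=16, b=2, c=42, d=-8}
  after event 5 (t=31: INC b by 1): {a=16, b=3, c=42, d=-8}

Answer: {a=16, b=3, c=42, d=-8}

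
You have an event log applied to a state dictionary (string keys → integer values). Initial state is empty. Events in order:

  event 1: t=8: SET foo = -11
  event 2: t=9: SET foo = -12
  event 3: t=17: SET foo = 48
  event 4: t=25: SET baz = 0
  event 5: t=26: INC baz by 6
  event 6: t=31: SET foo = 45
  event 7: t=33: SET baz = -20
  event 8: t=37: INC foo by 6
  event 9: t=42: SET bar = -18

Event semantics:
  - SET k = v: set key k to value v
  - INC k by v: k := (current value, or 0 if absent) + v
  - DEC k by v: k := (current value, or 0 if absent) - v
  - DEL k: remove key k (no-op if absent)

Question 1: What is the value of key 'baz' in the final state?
Answer: -20

Derivation:
Track key 'baz' through all 9 events:
  event 1 (t=8: SET foo = -11): baz unchanged
  event 2 (t=9: SET foo = -12): baz unchanged
  event 3 (t=17: SET foo = 48): baz unchanged
  event 4 (t=25: SET baz = 0): baz (absent) -> 0
  event 5 (t=26: INC baz by 6): baz 0 -> 6
  event 6 (t=31: SET foo = 45): baz unchanged
  event 7 (t=33: SET baz = -20): baz 6 -> -20
  event 8 (t=37: INC foo by 6): baz unchanged
  event 9 (t=42: SET bar = -18): baz unchanged
Final: baz = -20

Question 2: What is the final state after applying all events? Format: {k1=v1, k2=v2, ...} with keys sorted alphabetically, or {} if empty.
  after event 1 (t=8: SET foo = -11): {foo=-11}
  after event 2 (t=9: SET foo = -12): {foo=-12}
  after event 3 (t=17: SET foo = 48): {foo=48}
  after event 4 (t=25: SET baz = 0): {baz=0, foo=48}
  after event 5 (t=26: INC baz by 6): {baz=6, foo=48}
  after event 6 (t=31: SET foo = 45): {baz=6, foo=45}
  after event 7 (t=33: SET baz = -20): {baz=-20, foo=45}
  after event 8 (t=37: INC foo by 6): {baz=-20, foo=51}
  after event 9 (t=42: SET bar = -18): {bar=-18, baz=-20, foo=51}

Answer: {bar=-18, baz=-20, foo=51}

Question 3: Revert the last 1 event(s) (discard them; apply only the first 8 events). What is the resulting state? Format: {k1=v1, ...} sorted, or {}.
Keep first 8 events (discard last 1):
  after event 1 (t=8: SET foo = -11): {foo=-11}
  after event 2 (t=9: SET foo = -12): {foo=-12}
  after event 3 (t=17: SET foo = 48): {foo=48}
  after event 4 (t=25: SET baz = 0): {baz=0, foo=48}
  after event 5 (t=26: INC baz by 6): {baz=6, foo=48}
  after event 6 (t=31: SET foo = 45): {baz=6, foo=45}
  after event 7 (t=33: SET baz = -20): {baz=-20, foo=45}
  after event 8 (t=37: INC foo by 6): {baz=-20, foo=51}

Answer: {baz=-20, foo=51}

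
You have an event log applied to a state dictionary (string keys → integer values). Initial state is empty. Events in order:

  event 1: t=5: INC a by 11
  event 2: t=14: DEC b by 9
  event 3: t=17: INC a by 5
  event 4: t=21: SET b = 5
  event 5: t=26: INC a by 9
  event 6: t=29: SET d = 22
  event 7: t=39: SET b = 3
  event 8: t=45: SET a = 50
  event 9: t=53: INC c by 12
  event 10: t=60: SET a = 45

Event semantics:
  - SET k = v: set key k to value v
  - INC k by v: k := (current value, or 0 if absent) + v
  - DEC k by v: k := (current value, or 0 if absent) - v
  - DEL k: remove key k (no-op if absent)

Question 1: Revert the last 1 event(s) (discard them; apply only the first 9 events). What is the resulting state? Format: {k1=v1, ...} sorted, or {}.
Keep first 9 events (discard last 1):
  after event 1 (t=5: INC a by 11): {a=11}
  after event 2 (t=14: DEC b by 9): {a=11, b=-9}
  after event 3 (t=17: INC a by 5): {a=16, b=-9}
  after event 4 (t=21: SET b = 5): {a=16, b=5}
  after event 5 (t=26: INC a by 9): {a=25, b=5}
  after event 6 (t=29: SET d = 22): {a=25, b=5, d=22}
  after event 7 (t=39: SET b = 3): {a=25, b=3, d=22}
  after event 8 (t=45: SET a = 50): {a=50, b=3, d=22}
  after event 9 (t=53: INC c by 12): {a=50, b=3, c=12, d=22}

Answer: {a=50, b=3, c=12, d=22}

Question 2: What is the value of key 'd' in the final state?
Track key 'd' through all 10 events:
  event 1 (t=5: INC a by 11): d unchanged
  event 2 (t=14: DEC b by 9): d unchanged
  event 3 (t=17: INC a by 5): d unchanged
  event 4 (t=21: SET b = 5): d unchanged
  event 5 (t=26: INC a by 9): d unchanged
  event 6 (t=29: SET d = 22): d (absent) -> 22
  event 7 (t=39: SET b = 3): d unchanged
  event 8 (t=45: SET a = 50): d unchanged
  event 9 (t=53: INC c by 12): d unchanged
  event 10 (t=60: SET a = 45): d unchanged
Final: d = 22

Answer: 22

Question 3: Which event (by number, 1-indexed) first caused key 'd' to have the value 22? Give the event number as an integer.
Looking for first event where d becomes 22:
  event 6: d (absent) -> 22  <-- first match

Answer: 6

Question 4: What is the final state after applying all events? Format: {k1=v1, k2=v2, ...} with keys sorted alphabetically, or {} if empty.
Answer: {a=45, b=3, c=12, d=22}

Derivation:
  after event 1 (t=5: INC a by 11): {a=11}
  after event 2 (t=14: DEC b by 9): {a=11, b=-9}
  after event 3 (t=17: INC a by 5): {a=16, b=-9}
  after event 4 (t=21: SET b = 5): {a=16, b=5}
  after event 5 (t=26: INC a by 9): {a=25, b=5}
  after event 6 (t=29: SET d = 22): {a=25, b=5, d=22}
  after event 7 (t=39: SET b = 3): {a=25, b=3, d=22}
  after event 8 (t=45: SET a = 50): {a=50, b=3, d=22}
  after event 9 (t=53: INC c by 12): {a=50, b=3, c=12, d=22}
  after event 10 (t=60: SET a = 45): {a=45, b=3, c=12, d=22}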